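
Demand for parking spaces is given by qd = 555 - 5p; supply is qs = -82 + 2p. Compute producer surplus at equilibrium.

Producer surplus = 2500

Equilibrium: 555 - 5p = -82 + 2p gives p* = 91, q* = 100.
Supply starts at p = 41 (where qs = 0).
PS = ½(91 − 41)(100) = 2500.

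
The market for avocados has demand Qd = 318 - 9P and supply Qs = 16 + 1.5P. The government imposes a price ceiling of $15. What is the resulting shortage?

Equilibrium price would be P* = 604/21, so the ceiling at 15 binds.
At P = 15: Qd = 318 − 9(15) = 183, Qs = 16 + 1.5(15) = 38.5.
Shortage = 183 − 38.5 = 144.5.

Shortage = 144.5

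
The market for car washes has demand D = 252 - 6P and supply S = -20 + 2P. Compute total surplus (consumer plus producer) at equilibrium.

Equilibrium: 252 - 6P = -20 + 2P gives P* = 34, Q* = 48.
Demand choke price: P = 42; supply starts at P = 10.
CS = ½(42 − 34)(48) = 192; PS = ½(34 − 10)(48) = 576.

Total surplus = 768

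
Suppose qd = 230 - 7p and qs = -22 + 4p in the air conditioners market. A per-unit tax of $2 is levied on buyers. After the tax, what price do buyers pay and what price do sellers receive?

Buyers pay 260/11, sellers receive 238/11

Pre-tax equilibrium: p* = 252/11, q* = 766/11.
Tax on buyers shifts demand to qd = 230 − 7(p + 2) = 216 - 7p.
216 - 7p = -22 + 4p gives seller price ps = 238/11; buyers pay pb = 238/11 + 2 = 260/11.
New quantity: q = 230 − 7(260/11) = 710/11.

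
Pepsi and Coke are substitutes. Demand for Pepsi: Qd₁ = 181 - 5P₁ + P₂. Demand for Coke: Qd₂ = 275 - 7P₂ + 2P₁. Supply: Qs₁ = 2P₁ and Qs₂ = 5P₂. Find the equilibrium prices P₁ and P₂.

P₁ = 2447/82, P₂ = 2287/82

Market 1: 181 - 5P₁ + P₂ = 2P₁ → 7P₁ - P₂ = 181.
Market 2: 12P₂ - 2P₁ = 275.
Eliminating P₂: 12×(1) + 1×(2) gives 82P₁ = 2447, so P₁ = 2447/82.
Back-substitute into (2): P₂ = (275 + 2×2447/82) / 12 = 2287/82.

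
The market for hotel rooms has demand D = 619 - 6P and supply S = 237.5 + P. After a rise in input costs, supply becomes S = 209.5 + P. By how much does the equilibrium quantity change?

ΔQ = -24

Original equilibrium: P* = 54.5, Q* = 292.
New equilibrium: 619 - 6P = 209.5 + P, so 409.5 = 7P and P' = 58.5; Q' = 619 − 6(58.5) = 268.
Change in quantity: 268 − 292 = -24.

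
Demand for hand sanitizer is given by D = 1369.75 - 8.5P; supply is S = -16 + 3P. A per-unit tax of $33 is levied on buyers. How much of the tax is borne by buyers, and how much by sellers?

Buyers bear 198/23, sellers bear 561/23

Pre-tax equilibrium: P* = 120.5, Q* = 345.5.
Tax on buyers shifts demand to D = 1369.75 − 8.5(P + 33) = 1089.25 - 8.5P.
1089.25 - 8.5P = -16 + 3P gives seller price Ps = 4421/46; buyers pay Pb = 4421/46 + 33 = 5939/46.
New quantity: Q = 1369.75 − 8.5(5939/46) = 12527/46.
Buyer burden = 5939/46 − 120.5 = 198/23; seller burden = 120.5 − 4421/46 = 561/23.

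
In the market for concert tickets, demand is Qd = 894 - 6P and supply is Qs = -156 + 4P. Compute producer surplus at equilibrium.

Equilibrium: 894 - 6P = -156 + 4P gives P* = 105, Q* = 264.
Supply starts at P = 39 (where Qs = 0).
PS = ½(105 − 39)(264) = 8712.

Producer surplus = 8712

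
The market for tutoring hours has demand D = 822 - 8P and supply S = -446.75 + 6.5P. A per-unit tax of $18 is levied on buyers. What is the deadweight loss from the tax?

Pre-tax equilibrium: P* = 87.5, Q* = 122.
Tax on buyers shifts demand to D = 822 − 8(P + 18) = 678 - 8P.
678 - 8P = -446.75 + 6.5P gives seller price Ps = 4499/58; buyers pay Pb = 4499/58 + 18 = 5543/58.
New quantity: Q = 822 − 8(5543/58) = 1666/29.
DWL = ½ × 18 × (122 − 1666/29) = 16848/29.

Deadweight loss = 16848/29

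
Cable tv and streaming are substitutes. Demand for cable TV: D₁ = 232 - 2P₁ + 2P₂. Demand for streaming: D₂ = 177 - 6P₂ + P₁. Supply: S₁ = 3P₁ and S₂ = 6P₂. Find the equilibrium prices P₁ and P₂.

P₁ = 1569/29, P₂ = 1117/58

Market 1: 232 - 2P₁ + 2P₂ = 3P₁ → 5P₁ - 2P₂ = 232.
Market 2: 12P₂ - P₁ = 177.
Eliminating P₂: 12×(1) + 2×(2) gives 58P₁ = 3138, so P₁ = 1569/29.
Back-substitute into (2): P₂ = (177 + 1×1569/29) / 12 = 1117/58.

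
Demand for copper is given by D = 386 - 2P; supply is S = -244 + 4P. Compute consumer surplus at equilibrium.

Equilibrium: 386 - 2P = -244 + 4P gives P* = 105, Q* = 176.
Demand choke price (D = 0): P = 193.
CS = ½(193 − 105)(176) = 7744.

Consumer surplus = 7744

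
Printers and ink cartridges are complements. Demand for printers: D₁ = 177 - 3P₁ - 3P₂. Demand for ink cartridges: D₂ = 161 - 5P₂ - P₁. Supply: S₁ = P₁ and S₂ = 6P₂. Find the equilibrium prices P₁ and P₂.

Market 1: 177 - 3P₁ - 3P₂ = P₁ → 4P₁ + 3P₂ = 177.
Market 2: 11P₂ + P₁ = 161.
Eliminating P₂: 11×(1) − 3×(2) gives 41P₁ = 1464, so P₁ = 1464/41.
Back-substitute into (2): P₂ = (161 − 1×1464/41) / 11 = 467/41.

P₁ = 1464/41, P₂ = 467/41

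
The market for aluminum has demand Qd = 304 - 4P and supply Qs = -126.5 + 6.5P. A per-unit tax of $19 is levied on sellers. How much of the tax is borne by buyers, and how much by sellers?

Pre-tax equilibrium: P* = 41, Q* = 140.
Tax on sellers shifts supply to Qs = -126.5 + 6.5(P − 19) = -250 + 6.5P.
304 - 4P = -250 + 6.5P gives buyer price Pb = 1108/21; sellers receive Ps = 1108/21 − 19 = 709/21.
New quantity: Q = 304 − 4(1108/21) = 1952/21.
Buyer burden = 1108/21 − 41 = 247/21; seller burden = 41 − 709/21 = 152/21.

Buyers bear 247/21, sellers bear 152/21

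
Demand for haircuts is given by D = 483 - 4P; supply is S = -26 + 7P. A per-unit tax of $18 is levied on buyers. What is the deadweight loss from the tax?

Pre-tax equilibrium: P* = 509/11, Q* = 3277/11.
Tax on buyers shifts demand to D = 483 − 4(P + 18) = 411 - 4P.
411 - 4P = -26 + 7P gives seller price Ps = 437/11; buyers pay Pb = 437/11 + 18 = 635/11.
New quantity: Q = 483 − 4(635/11) = 2773/11.
DWL = ½ × 18 × (3277/11 − 2773/11) = 4536/11.

Deadweight loss = 4536/11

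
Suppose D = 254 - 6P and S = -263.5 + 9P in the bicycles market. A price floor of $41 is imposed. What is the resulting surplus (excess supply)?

Surplus = 97.5

Equilibrium price would be P* = 34.5, so the floor at 41 binds.
At P = 41: D = 8, S = 105.5.
Surplus = 105.5 − 8 = 97.5.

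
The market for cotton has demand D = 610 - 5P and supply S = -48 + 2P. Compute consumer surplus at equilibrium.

Consumer surplus = 1960

Equilibrium: 610 - 5P = -48 + 2P gives P* = 94, Q* = 140.
Demand choke price (D = 0): P = 122.
CS = ½(122 − 94)(140) = 1960.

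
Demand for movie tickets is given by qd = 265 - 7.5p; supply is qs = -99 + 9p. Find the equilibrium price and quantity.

p* = 728/33, q* = 1095/11

Set qd = qs: 265 - 7.5p = -99 + 9p.
364 = 16.5p, so p* = 728/33.
q* = 265 − 7.5(728/33) = 1095/11.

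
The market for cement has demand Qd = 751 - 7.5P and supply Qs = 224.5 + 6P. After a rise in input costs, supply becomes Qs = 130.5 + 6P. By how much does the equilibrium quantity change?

ΔQ = -470/9

Original equilibrium: P* = 39, Q* = 458.5.
New equilibrium: 751 - 7.5P = 130.5 + 6P, so 620.5 = 13.5P and P' = 1241/27; Q' = 751 − 7.5(1241/27) = 7313/18.
Change in quantity: 7313/18 − 458.5 = -470/9.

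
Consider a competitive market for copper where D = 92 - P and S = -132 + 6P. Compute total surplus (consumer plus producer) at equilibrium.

Equilibrium: 92 - P = -132 + 6P gives P* = 32, Q* = 60.
Demand choke price: P = 92; supply starts at P = 22.
CS = ½(92 − 32)(60) = 1800; PS = ½(32 − 22)(60) = 300.

Total surplus = 2100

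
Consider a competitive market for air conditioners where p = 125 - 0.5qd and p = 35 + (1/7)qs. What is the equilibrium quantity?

q* = 140

Set the two price expressions equal: 125 - 0.5q = 35 + (1/7)q.
90 = (9/14)q, so q* = 140.
p* = 125 − (0.5)(140) = 55.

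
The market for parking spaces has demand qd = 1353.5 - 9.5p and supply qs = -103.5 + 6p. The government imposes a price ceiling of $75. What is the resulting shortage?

Shortage = 294.5

Equilibrium price would be p* = 94, so the ceiling at 75 binds.
At p = 75: qd = 1353.5 − 9.5(75) = 641, qs = -103.5 + 6(75) = 346.5.
Shortage = 641 − 346.5 = 294.5.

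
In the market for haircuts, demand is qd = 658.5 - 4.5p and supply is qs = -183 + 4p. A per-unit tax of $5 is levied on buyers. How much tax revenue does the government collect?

Pre-tax equilibrium: p* = 99, q* = 213.
Tax on buyers shifts demand to qd = 658.5 − 4.5(p + 5) = 636 - 4.5p.
636 - 4.5p = -183 + 4p gives seller price ps = 1638/17; buyers pay pb = 1638/17 + 5 = 1723/17.
New quantity: q = 658.5 − 4.5(1723/17) = 3441/17.
Revenue = 5 × 3441/17 = 17205/17.

Tax revenue = 17205/17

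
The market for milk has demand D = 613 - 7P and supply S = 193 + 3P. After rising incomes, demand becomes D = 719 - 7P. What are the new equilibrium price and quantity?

Original equilibrium: P* = 42, Q* = 319.
New equilibrium: 719 - 7P = 193 + 3P, so 526 = 10P and P' = 52.6; Q' = 719 − 7(52.6) = 350.8.

P' = 52.6, Q' = 350.8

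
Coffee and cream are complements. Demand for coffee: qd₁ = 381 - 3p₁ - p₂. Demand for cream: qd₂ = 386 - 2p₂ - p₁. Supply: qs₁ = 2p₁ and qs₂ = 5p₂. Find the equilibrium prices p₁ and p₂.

p₁ = 2281/34, p₂ = 1549/34

Market 1: 381 - 3p₁ - p₂ = 2p₁ → 5p₁ + p₂ = 381.
Market 2: 7p₂ + p₁ = 386.
Eliminating p₂: 7×(1) − 1×(2) gives 34p₁ = 2281, so p₁ = 2281/34.
Back-substitute into (2): p₂ = (386 − 1×2281/34) / 7 = 1549/34.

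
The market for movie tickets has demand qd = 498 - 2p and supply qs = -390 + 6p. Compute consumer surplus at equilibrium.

Consumer surplus = 19044

Equilibrium: 498 - 2p = -390 + 6p gives p* = 111, q* = 276.
Demand choke price (qd = 0): p = 249.
CS = ½(249 − 111)(276) = 19044.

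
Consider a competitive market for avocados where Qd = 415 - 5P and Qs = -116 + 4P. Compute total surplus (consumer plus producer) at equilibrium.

Equilibrium: 415 - 5P = -116 + 4P gives P* = 59, Q* = 120.
Demand choke price: P = 83; supply starts at P = 29.
CS = ½(83 − 59)(120) = 1440; PS = ½(59 − 29)(120) = 1800.

Total surplus = 3240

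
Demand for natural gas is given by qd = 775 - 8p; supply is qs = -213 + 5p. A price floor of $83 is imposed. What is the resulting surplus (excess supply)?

Equilibrium price would be p* = 76, so the floor at 83 binds.
At p = 83: qd = 111, qs = 202.
Surplus = 202 − 111 = 91.

Surplus = 91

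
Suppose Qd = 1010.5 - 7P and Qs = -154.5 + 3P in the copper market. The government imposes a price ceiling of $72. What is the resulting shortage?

Shortage = 445

Equilibrium price would be P* = 116.5, so the ceiling at 72 binds.
At P = 72: Qd = 1010.5 − 7(72) = 506.5, Qs = -154.5 + 3(72) = 61.5.
Shortage = 506.5 − 61.5 = 445.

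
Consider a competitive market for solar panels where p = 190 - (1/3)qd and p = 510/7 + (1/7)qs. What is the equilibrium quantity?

q* = 246

Set the two price expressions equal: 190 - (1/3)q = 510/7 + (1/7)q.
820/7 = (10/21)q, so q* = 246.
p* = 190 − (1/3)(246) = 108.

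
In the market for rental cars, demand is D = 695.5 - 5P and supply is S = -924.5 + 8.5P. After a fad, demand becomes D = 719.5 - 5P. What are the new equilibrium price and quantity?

P' = 1096/9, Q' = 1991/18

Original equilibrium: P* = 120, Q* = 95.5.
New equilibrium: 719.5 - 5P = -924.5 + 8.5P, so 1644 = 13.5P and P' = 1096/9; Q' = 719.5 − 5(1096/9) = 1991/18.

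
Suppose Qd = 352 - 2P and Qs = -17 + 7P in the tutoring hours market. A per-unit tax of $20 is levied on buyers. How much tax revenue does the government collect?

Pre-tax equilibrium: P* = 41, Q* = 270.
Tax on buyers shifts demand to Qd = 352 − 2(P + 20) = 312 - 2P.
312 - 2P = -17 + 7P gives seller price Ps = 329/9; buyers pay Pb = 329/9 + 20 = 509/9.
New quantity: Q = 352 − 2(509/9) = 2150/9.
Revenue = 20 × 2150/9 = 43000/9.

Tax revenue = 43000/9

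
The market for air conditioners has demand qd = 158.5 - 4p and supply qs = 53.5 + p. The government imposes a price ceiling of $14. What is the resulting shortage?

Equilibrium price would be p* = 21, so the ceiling at 14 binds.
At p = 14: qd = 158.5 − 4(14) = 102.5, qs = 53.5 + 1(14) = 67.5.
Shortage = 102.5 − 67.5 = 35.

Shortage = 35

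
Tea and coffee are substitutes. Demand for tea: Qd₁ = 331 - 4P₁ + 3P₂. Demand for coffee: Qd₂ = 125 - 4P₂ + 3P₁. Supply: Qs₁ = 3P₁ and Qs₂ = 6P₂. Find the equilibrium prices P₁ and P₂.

P₁ = 3685/61, P₂ = 1868/61

Market 1: 331 - 4P₁ + 3P₂ = 3P₁ → 7P₁ - 3P₂ = 331.
Market 2: 10P₂ - 3P₁ = 125.
Eliminating P₂: 10×(1) + 3×(2) gives 61P₁ = 3685, so P₁ = 3685/61.
Back-substitute into (2): P₂ = (125 + 3×3685/61) / 10 = 1868/61.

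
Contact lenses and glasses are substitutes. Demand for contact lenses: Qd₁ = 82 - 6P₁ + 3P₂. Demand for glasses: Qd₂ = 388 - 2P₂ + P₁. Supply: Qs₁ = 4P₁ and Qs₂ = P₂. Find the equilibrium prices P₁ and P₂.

P₁ = 470/9, P₂ = 3962/27

Market 1: 82 - 6P₁ + 3P₂ = 4P₁ → 10P₁ - 3P₂ = 82.
Market 2: 3P₂ - P₁ = 388.
Eliminating P₂: 3×(1) + 3×(2) gives 27P₁ = 1410, so P₁ = 470/9.
Back-substitute into (2): P₂ = (388 + 1×470/9) / 3 = 3962/27.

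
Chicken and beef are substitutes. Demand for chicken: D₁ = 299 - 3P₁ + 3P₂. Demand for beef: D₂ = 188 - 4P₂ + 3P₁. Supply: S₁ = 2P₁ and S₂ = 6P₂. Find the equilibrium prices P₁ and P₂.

P₁ = 3554/41, P₂ = 1837/41

Market 1: 299 - 3P₁ + 3P₂ = 2P₁ → 5P₁ - 3P₂ = 299.
Market 2: 10P₂ - 3P₁ = 188.
Eliminating P₂: 10×(1) + 3×(2) gives 41P₁ = 3554, so P₁ = 3554/41.
Back-substitute into (2): P₂ = (188 + 3×3554/41) / 10 = 1837/41.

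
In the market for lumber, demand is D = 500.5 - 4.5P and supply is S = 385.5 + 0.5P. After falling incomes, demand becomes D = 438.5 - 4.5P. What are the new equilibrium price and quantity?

P' = 10.6, Q' = 390.8

Original equilibrium: P* = 23, Q* = 397.
New equilibrium: 438.5 - 4.5P = 385.5 + 0.5P, so 53 = 5P and P' = 10.6; Q' = 438.5 − 4.5(10.6) = 390.8.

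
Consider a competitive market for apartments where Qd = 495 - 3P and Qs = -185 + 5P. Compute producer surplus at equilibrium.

Equilibrium: 495 - 3P = -185 + 5P gives P* = 85, Q* = 240.
Supply starts at P = 37 (where Qs = 0).
PS = ½(85 − 37)(240) = 5760.

Producer surplus = 5760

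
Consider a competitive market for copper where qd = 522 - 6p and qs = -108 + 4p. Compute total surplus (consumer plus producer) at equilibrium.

Equilibrium: 522 - 6p = -108 + 4p gives p* = 63, q* = 144.
Demand choke price: p = 87; supply starts at p = 27.
CS = ½(87 − 63)(144) = 1728; PS = ½(63 − 27)(144) = 2592.

Total surplus = 4320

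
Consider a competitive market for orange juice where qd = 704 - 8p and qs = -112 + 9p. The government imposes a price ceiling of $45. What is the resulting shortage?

Equilibrium price would be p* = 48, so the ceiling at 45 binds.
At p = 45: qd = 704 − 8(45) = 344, qs = -112 + 9(45) = 293.
Shortage = 344 − 293 = 51.

Shortage = 51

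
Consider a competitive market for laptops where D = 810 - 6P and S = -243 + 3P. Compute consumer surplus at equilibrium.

Consumer surplus = 972

Equilibrium: 810 - 6P = -243 + 3P gives P* = 117, Q* = 108.
Demand choke price (D = 0): P = 135.
CS = ½(135 − 117)(108) = 972.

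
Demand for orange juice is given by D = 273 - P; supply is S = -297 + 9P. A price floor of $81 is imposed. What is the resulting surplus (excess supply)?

Equilibrium price would be P* = 57, so the floor at 81 binds.
At P = 81: D = 192, S = 432.
Surplus = 432 − 192 = 240.

Surplus = 240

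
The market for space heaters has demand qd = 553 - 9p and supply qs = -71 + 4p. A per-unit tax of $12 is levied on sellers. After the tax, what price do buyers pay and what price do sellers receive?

Pre-tax equilibrium: p* = 48, q* = 121.
Tax on sellers shifts supply to qs = -71 + 4(p − 12) = -119 + 4p.
553 - 9p = -119 + 4p gives buyer price pb = 672/13; sellers receive ps = 672/13 − 12 = 516/13.
New quantity: q = 553 − 9(672/13) = 1141/13.

Buyers pay 672/13, sellers receive 516/13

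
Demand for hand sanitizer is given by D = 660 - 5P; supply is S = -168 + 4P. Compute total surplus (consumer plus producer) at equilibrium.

Total surplus = 9000

Equilibrium: 660 - 5P = -168 + 4P gives P* = 92, Q* = 200.
Demand choke price: P = 132; supply starts at P = 42.
CS = ½(132 − 92)(200) = 4000; PS = ½(92 − 42)(200) = 5000.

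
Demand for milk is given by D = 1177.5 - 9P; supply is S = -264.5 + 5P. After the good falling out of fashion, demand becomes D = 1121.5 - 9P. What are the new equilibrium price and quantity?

P' = 99, Q' = 230.5

Original equilibrium: P* = 103, Q* = 250.5.
New equilibrium: 1121.5 - 9P = -264.5 + 5P, so 1386 = 14P and P' = 99; Q' = 1121.5 − 9(99) = 230.5.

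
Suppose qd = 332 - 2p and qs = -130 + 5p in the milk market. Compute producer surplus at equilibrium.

Equilibrium: 332 - 2p = -130 + 5p gives p* = 66, q* = 200.
Supply starts at p = 26 (where qs = 0).
PS = ½(66 − 26)(200) = 4000.

Producer surplus = 4000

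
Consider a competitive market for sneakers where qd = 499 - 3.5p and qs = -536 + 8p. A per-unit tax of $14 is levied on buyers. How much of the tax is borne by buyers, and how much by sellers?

Pre-tax equilibrium: p* = 90, q* = 184.
Tax on buyers shifts demand to qd = 499 − 3.5(p + 14) = 450 - 3.5p.
450 - 3.5p = -536 + 8p gives seller price ps = 1972/23; buyers pay pb = 1972/23 + 14 = 2294/23.
New quantity: q = 499 − 3.5(2294/23) = 3448/23.
Buyer burden = 2294/23 − 90 = 224/23; seller burden = 90 − 1972/23 = 98/23.

Buyers bear 224/23, sellers bear 98/23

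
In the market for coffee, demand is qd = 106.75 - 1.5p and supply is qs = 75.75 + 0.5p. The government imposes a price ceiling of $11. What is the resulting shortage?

Shortage = 9

Equilibrium price would be p* = 15.5, so the ceiling at 11 binds.
At p = 11: qd = 106.75 − 1.5(11) = 90.25, qs = 75.75 + 0.5(11) = 81.25.
Shortage = 90.25 − 81.25 = 9.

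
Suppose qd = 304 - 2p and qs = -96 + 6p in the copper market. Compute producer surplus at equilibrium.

Equilibrium: 304 - 2p = -96 + 6p gives p* = 50, q* = 204.
Supply starts at p = 16 (where qs = 0).
PS = ½(50 − 16)(204) = 3468.

Producer surplus = 3468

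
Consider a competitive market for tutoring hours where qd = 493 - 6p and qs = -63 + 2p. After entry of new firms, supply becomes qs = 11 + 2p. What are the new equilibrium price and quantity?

p' = 60.25, q' = 131.5

Original equilibrium: p* = 69.5, q* = 76.
New equilibrium: 493 - 6p = 11 + 2p, so 482 = 8p and p' = 60.25; q' = 493 − 6(60.25) = 131.5.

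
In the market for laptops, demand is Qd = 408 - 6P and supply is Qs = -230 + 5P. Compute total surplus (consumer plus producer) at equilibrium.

Equilibrium: 408 - 6P = -230 + 5P gives P* = 58, Q* = 60.
Demand choke price: P = 68; supply starts at P = 46.
CS = ½(68 − 58)(60) = 300; PS = ½(58 − 46)(60) = 360.

Total surplus = 660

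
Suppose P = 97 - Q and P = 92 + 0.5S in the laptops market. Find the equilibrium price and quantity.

Set the two price expressions equal: 97 - Q = 92 + 0.5Q.
5 = 1.5Q, so Q* = 10/3.
P* = 97 − (1)(10/3) = 281/3.

P* = 281/3, Q* = 10/3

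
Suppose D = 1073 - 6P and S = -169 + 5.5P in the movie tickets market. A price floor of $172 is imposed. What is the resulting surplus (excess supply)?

Equilibrium price would be P* = 108, so the floor at 172 binds.
At P = 172: D = 41, S = 777.
Surplus = 777 − 41 = 736.

Surplus = 736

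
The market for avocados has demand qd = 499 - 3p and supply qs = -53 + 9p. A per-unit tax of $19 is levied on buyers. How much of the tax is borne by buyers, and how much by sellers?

Pre-tax equilibrium: p* = 46, q* = 361.
Tax on buyers shifts demand to qd = 499 − 3(p + 19) = 442 - 3p.
442 - 3p = -53 + 9p gives seller price ps = 41.25; buyers pay pb = 41.25 + 19 = 60.25.
New quantity: q = 499 − 3(60.25) = 318.25.
Buyer burden = 60.25 − 46 = 14.25; seller burden = 46 − 41.25 = 4.75.

Buyers bear $14.25, sellers bear $4.75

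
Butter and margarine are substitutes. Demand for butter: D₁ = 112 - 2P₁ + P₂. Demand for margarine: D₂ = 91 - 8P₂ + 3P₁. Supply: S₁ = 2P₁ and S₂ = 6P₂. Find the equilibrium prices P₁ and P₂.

P₁ = 1659/53, P₂ = 700/53

Market 1: 112 - 2P₁ + P₂ = 2P₁ → 4P₁ - P₂ = 112.
Market 2: 14P₂ - 3P₁ = 91.
Eliminating P₂: 14×(1) + 1×(2) gives 53P₁ = 1659, so P₁ = 1659/53.
Back-substitute into (2): P₂ = (91 + 3×1659/53) / 14 = 700/53.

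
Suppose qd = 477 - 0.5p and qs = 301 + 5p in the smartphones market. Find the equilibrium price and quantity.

Set qd = qs: 477 - 0.5p = 301 + 5p.
176 = 5.5p, so p* = 32.
q* = 477 − 0.5(32) = 461.

p* = 32, q* = 461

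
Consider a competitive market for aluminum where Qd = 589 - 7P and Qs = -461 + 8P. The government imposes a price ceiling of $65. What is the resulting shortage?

Shortage = 75

Equilibrium price would be P* = 70, so the ceiling at 65 binds.
At P = 65: Qd = 589 − 7(65) = 134, Qs = -461 + 8(65) = 59.
Shortage = 134 − 59 = 75.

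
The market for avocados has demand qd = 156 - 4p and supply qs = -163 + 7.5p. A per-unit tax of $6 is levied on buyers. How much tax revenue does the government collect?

Pre-tax equilibrium: p* = 638/23, q* = 1036/23.
Tax on buyers shifts demand to qd = 156 − 4(p + 6) = 132 - 4p.
132 - 4p = -163 + 7.5p gives seller price ps = 590/23; buyers pay pb = 590/23 + 6 = 728/23.
New quantity: q = 156 − 4(728/23) = 676/23.
Revenue = 6 × 676/23 = 4056/23.

Tax revenue = 4056/23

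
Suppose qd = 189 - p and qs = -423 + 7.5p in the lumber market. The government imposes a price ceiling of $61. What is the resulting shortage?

Shortage = 93.5

Equilibrium price would be p* = 72, so the ceiling at 61 binds.
At p = 61: qd = 189 − 1(61) = 128, qs = -423 + 7.5(61) = 34.5.
Shortage = 128 − 34.5 = 93.5.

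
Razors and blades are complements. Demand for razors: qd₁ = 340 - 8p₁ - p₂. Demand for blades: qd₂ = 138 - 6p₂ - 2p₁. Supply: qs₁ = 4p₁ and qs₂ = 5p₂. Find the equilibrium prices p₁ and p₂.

Market 1: 340 - 8p₁ - p₂ = 4p₁ → 12p₁ + p₂ = 340.
Market 2: 11p₂ + 2p₁ = 138.
Eliminating p₂: 11×(1) − 1×(2) gives 130p₁ = 3602, so p₁ = 1801/65.
Back-substitute into (2): p₂ = (138 − 2×1801/65) / 11 = 488/65.

p₁ = 1801/65, p₂ = 488/65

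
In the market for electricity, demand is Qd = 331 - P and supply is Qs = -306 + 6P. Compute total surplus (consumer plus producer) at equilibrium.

Equilibrium: 331 - P = -306 + 6P gives P* = 91, Q* = 240.
Demand choke price: P = 331; supply starts at P = 51.
CS = ½(331 − 91)(240) = 28800; PS = ½(91 − 51)(240) = 4800.

Total surplus = 33600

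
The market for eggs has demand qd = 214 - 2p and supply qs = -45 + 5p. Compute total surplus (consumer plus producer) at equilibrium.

Equilibrium: 214 - 2p = -45 + 5p gives p* = 37, q* = 140.
Demand choke price: p = 107; supply starts at p = 9.
CS = ½(107 − 37)(140) = 4900; PS = ½(37 − 9)(140) = 1960.

Total surplus = 6860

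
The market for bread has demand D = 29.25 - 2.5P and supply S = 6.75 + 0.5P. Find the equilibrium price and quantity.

Set D = S: 29.25 - 2.5P = 6.75 + 0.5P.
22.5 = 3P, so P* = 7.5.
Q* = 29.25 − 2.5(7.5) = 10.5.

P* = 7.5, Q* = 10.5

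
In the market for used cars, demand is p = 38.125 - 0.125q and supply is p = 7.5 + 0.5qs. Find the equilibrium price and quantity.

p* = 32, q* = 49

Set the two price expressions equal: 38.125 - 0.125q = 7.5 + 0.5q.
30.625 = 0.625q, so q* = 49.
p* = 38.125 − (0.125)(49) = 32.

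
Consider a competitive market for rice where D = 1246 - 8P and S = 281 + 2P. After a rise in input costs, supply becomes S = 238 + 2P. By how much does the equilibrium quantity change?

Original equilibrium: P* = 96.5, Q* = 474.
New equilibrium: 1246 - 8P = 238 + 2P, so 1008 = 10P and P' = 100.8; Q' = 1246 − 8(100.8) = 439.6.
Change in quantity: 439.6 − 474 = -34.4.

ΔQ = -34.4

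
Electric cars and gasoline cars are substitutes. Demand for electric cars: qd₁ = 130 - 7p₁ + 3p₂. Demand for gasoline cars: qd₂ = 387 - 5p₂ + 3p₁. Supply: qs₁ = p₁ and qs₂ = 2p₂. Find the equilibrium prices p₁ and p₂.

p₁ = 2071/47, p₂ = 3486/47

Market 1: 130 - 7p₁ + 3p₂ = p₁ → 8p₁ - 3p₂ = 130.
Market 2: 7p₂ - 3p₁ = 387.
Eliminating p₂: 7×(1) + 3×(2) gives 47p₁ = 2071, so p₁ = 2071/47.
Back-substitute into (2): p₂ = (387 + 3×2071/47) / 7 = 3486/47.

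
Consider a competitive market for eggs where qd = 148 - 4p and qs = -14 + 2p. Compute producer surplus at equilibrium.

Equilibrium: 148 - 4p = -14 + 2p gives p* = 27, q* = 40.
Supply starts at p = 7 (where qs = 0).
PS = ½(27 − 7)(40) = 400.

Producer surplus = 400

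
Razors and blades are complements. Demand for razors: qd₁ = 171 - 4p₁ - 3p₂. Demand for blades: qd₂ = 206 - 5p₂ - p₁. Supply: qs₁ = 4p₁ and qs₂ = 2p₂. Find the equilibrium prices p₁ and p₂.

p₁ = 579/53, p₂ = 1477/53

Market 1: 171 - 4p₁ - 3p₂ = 4p₁ → 8p₁ + 3p₂ = 171.
Market 2: 7p₂ + p₁ = 206.
Eliminating p₂: 7×(1) − 3×(2) gives 53p₁ = 579, so p₁ = 579/53.
Back-substitute into (2): p₂ = (206 − 1×579/53) / 7 = 1477/53.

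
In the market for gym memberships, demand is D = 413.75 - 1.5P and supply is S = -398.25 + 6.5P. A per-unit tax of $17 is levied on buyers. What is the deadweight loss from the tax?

Pre-tax equilibrium: P* = 101.5, Q* = 261.5.
Tax on buyers shifts demand to D = 413.75 − 1.5(P + 17) = 388.25 - 1.5P.
388.25 - 1.5P = -398.25 + 6.5P gives seller price Ps = 98.3125; buyers pay Pb = 98.3125 + 17 = 115.3125.
New quantity: Q = 413.75 − 1.5(115.3125) = 240.78125.
DWL = ½ × 17 × (261.5 − 240.78125) = 176.109375.

Deadweight loss = 176.109375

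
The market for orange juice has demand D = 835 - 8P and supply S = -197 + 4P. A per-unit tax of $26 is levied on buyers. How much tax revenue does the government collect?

Pre-tax equilibrium: P* = 86, Q* = 147.
Tax on buyers shifts demand to D = 835 − 8(P + 26) = 627 - 8P.
627 - 8P = -197 + 4P gives seller price Ps = 206/3; buyers pay Pb = 206/3 + 26 = 284/3.
New quantity: Q = 835 − 8(284/3) = 233/3.
Revenue = 26 × 233/3 = 6058/3.

Tax revenue = 6058/3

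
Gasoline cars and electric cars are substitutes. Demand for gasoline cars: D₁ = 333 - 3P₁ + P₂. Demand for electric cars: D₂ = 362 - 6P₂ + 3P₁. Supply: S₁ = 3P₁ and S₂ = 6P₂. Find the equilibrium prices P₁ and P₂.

P₁ = 4358/69, P₂ = 1057/23

Market 1: 333 - 3P₁ + P₂ = 3P₁ → 6P₁ - P₂ = 333.
Market 2: 12P₂ - 3P₁ = 362.
Eliminating P₂: 12×(1) + 1×(2) gives 69P₁ = 4358, so P₁ = 4358/69.
Back-substitute into (2): P₂ = (362 + 3×4358/69) / 12 = 1057/23.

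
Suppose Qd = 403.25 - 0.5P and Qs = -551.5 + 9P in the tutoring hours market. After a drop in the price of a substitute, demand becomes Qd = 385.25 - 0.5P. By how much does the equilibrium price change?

ΔP = -36/19

Original equilibrium: P* = 100.5, Q* = 353.
New equilibrium: 385.25 - 0.5P = -551.5 + 9P, so 936.75 = 9.5P and P' = 3747/38; Q' = 385.25 − 0.5(3747/38) = 6383/19.
Change in price: 3747/38 − 100.5 = -36/19.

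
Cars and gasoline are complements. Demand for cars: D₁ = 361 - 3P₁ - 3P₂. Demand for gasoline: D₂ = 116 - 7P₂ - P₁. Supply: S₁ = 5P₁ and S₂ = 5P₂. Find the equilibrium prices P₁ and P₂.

P₁ = 1328/31, P₂ = 189/31

Market 1: 361 - 3P₁ - 3P₂ = 5P₁ → 8P₁ + 3P₂ = 361.
Market 2: 12P₂ + P₁ = 116.
Eliminating P₂: 12×(1) − 3×(2) gives 93P₁ = 3984, so P₁ = 1328/31.
Back-substitute into (2): P₂ = (116 − 1×1328/31) / 12 = 189/31.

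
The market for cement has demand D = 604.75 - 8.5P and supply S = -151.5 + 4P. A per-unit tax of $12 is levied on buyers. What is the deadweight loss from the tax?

Pre-tax equilibrium: P* = 60.5, Q* = 90.5.
Tax on buyers shifts demand to D = 604.75 − 8.5(P + 12) = 502.75 - 8.5P.
502.75 - 8.5P = -151.5 + 4P gives seller price Ps = 52.34; buyers pay Pb = 52.34 + 12 = 64.34.
New quantity: Q = 604.75 − 8.5(64.34) = 57.86.
DWL = ½ × 12 × (90.5 − 57.86) = 195.84.

Deadweight loss = 195.84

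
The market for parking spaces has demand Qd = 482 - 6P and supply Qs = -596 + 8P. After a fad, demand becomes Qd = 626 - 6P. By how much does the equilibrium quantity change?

Original equilibrium: P* = 77, Q* = 20.
New equilibrium: 626 - 6P = -596 + 8P, so 1222 = 14P and P' = 611/7; Q' = 626 − 6(611/7) = 716/7.
Change in quantity: 716/7 − 20 = 576/7.

ΔQ = 576/7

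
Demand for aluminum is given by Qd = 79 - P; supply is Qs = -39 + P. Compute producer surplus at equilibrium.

Equilibrium: 79 - P = -39 + P gives P* = 59, Q* = 20.
Supply starts at P = 39 (where Qs = 0).
PS = ½(59 − 39)(20) = 200.

Producer surplus = 200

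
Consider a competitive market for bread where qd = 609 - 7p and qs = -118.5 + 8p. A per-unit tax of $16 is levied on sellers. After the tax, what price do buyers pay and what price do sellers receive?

Pre-tax equilibrium: p* = 48.5, q* = 269.5.
Tax on sellers shifts supply to qs = -118.5 + 8(p − 16) = -246.5 + 8p.
609 - 7p = -246.5 + 8p gives buyer price pb = 1711/30; sellers receive ps = 1711/30 − 16 = 1231/30.
New quantity: q = 609 − 7(1711/30) = 6293/30.

Buyers pay 1711/30, sellers receive 1231/30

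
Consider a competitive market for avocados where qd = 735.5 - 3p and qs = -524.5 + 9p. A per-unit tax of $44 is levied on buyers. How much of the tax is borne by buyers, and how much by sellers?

Pre-tax equilibrium: p* = 105, q* = 420.5.
Tax on buyers shifts demand to qd = 735.5 − 3(p + 44) = 603.5 - 3p.
603.5 - 3p = -524.5 + 9p gives seller price ps = 94; buyers pay pb = 94 + 44 = 138.
New quantity: q = 735.5 − 3(138) = 321.5.
Buyer burden = 138 − 105 = 33; seller burden = 105 − 94 = 11.

Buyers bear $33, sellers bear $11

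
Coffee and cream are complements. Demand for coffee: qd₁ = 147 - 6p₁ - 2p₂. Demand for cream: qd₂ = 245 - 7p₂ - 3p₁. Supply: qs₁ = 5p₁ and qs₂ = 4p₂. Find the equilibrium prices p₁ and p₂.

Market 1: 147 - 6p₁ - 2p₂ = 5p₁ → 11p₁ + 2p₂ = 147.
Market 2: 11p₂ + 3p₁ = 245.
Eliminating p₂: 11×(1) − 2×(2) gives 115p₁ = 1127, so p₁ = 9.8.
Back-substitute into (2): p₂ = (245 − 3×9.8) / 11 = 19.6.

p₁ = 9.8, p₂ = 19.6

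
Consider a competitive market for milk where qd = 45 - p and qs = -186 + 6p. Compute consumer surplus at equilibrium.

Equilibrium: 45 - p = -186 + 6p gives p* = 33, q* = 12.
Demand choke price (qd = 0): p = 45.
CS = ½(45 − 33)(12) = 72.

Consumer surplus = 72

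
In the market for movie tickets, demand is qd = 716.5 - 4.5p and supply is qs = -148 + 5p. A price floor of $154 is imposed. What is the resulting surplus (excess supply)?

Surplus = 598.5

Equilibrium price would be p* = 91, so the floor at 154 binds.
At p = 154: qd = 23.5, qs = 622.
Surplus = 622 − 23.5 = 598.5.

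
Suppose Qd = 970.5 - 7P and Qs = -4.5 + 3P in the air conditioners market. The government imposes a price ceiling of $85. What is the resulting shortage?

Shortage = 125

Equilibrium price would be P* = 97.5, so the ceiling at 85 binds.
At P = 85: Qd = 970.5 − 7(85) = 375.5, Qs = -4.5 + 3(85) = 250.5.
Shortage = 375.5 − 250.5 = 125.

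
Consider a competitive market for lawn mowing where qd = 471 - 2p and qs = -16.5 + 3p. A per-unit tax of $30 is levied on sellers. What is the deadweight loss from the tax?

Pre-tax equilibrium: p* = 97.5, q* = 276.
Tax on sellers shifts supply to qs = -16.5 + 3(p − 30) = -106.5 + 3p.
471 - 2p = -106.5 + 3p gives buyer price pb = 115.5; sellers receive ps = 115.5 − 30 = 85.5.
New quantity: q = 471 − 2(115.5) = 240.
DWL = ½ × 30 × (276 − 240) = 540.

Deadweight loss = 540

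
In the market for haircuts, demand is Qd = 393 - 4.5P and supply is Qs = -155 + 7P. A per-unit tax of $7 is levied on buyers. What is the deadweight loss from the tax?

Pre-tax equilibrium: P* = 1096/23, Q* = 4107/23.
Tax on buyers shifts demand to Qd = 393 − 4.5(P + 7) = 361.5 - 4.5P.
361.5 - 4.5P = -155 + 7P gives seller price Ps = 1033/23; buyers pay Pb = 1033/23 + 7 = 1194/23.
New quantity: Q = 393 − 4.5(1194/23) = 3666/23.
DWL = ½ × 7 × (4107/23 − 3666/23) = 3087/46.

Deadweight loss = 3087/46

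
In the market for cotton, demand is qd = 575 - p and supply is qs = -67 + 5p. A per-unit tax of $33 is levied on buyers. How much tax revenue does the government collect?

Tax revenue = 14536.5

Pre-tax equilibrium: p* = 107, q* = 468.
Tax on buyers shifts demand to qd = 575 − 1(p + 33) = 542 - p.
542 - p = -67 + 5p gives seller price ps = 101.5; buyers pay pb = 101.5 + 33 = 134.5.
New quantity: q = 575 − 1(134.5) = 440.5.
Revenue = 33 × 440.5 = 14536.5.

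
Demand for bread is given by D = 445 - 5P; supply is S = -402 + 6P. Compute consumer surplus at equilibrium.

Consumer surplus = 360

Equilibrium: 445 - 5P = -402 + 6P gives P* = 77, Q* = 60.
Demand choke price (D = 0): P = 89.
CS = ½(89 − 77)(60) = 360.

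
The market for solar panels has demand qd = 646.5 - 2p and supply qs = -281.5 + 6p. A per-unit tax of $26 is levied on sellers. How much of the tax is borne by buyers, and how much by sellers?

Buyers bear $19.5, sellers bear $6.5

Pre-tax equilibrium: p* = 116, q* = 414.5.
Tax on sellers shifts supply to qs = -281.5 + 6(p − 26) = -437.5 + 6p.
646.5 - 2p = -437.5 + 6p gives buyer price pb = 135.5; sellers receive ps = 135.5 − 26 = 109.5.
New quantity: q = 646.5 − 2(135.5) = 375.5.
Buyer burden = 135.5 − 116 = 19.5; seller burden = 116 − 109.5 = 6.5.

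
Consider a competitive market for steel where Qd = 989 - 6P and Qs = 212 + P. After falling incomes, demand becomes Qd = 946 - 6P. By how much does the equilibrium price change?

Original equilibrium: P* = 111, Q* = 323.
New equilibrium: 946 - 6P = 212 + P, so 734 = 7P and P' = 734/7; Q' = 946 − 6(734/7) = 2218/7.
Change in price: 734/7 − 111 = -43/7.

ΔP = -43/7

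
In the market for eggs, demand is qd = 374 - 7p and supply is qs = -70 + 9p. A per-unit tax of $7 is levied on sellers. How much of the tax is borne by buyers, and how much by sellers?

Buyers bear $3.9375, sellers bear $3.0625

Pre-tax equilibrium: p* = 27.75, q* = 179.75.
Tax on sellers shifts supply to qs = -70 + 9(p − 7) = -133 + 9p.
374 - 7p = -133 + 9p gives buyer price pb = 31.6875; sellers receive ps = 31.6875 − 7 = 24.6875.
New quantity: q = 374 − 7(31.6875) = 152.1875.
Buyer burden = 31.6875 − 27.75 = 3.9375; seller burden = 27.75 − 24.6875 = 3.0625.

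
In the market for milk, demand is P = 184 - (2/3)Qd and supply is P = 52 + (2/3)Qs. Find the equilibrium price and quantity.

P* = 118, Q* = 99

Set the two price expressions equal: 184 - (2/3)Q = 52 + (2/3)Q.
132 = (4/3)Q, so Q* = 99.
P* = 184 − (2/3)(99) = 118.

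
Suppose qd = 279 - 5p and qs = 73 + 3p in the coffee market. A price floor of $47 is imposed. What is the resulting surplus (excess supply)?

Equilibrium price would be p* = 25.75, so the floor at 47 binds.
At p = 47: qd = 44, qs = 214.
Surplus = 214 − 44 = 170.

Surplus = 170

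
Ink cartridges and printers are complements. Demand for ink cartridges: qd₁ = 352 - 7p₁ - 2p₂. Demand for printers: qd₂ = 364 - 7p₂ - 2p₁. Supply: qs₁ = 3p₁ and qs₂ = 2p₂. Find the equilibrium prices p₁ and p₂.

p₁ = 1220/43, p₂ = 1468/43

Market 1: 352 - 7p₁ - 2p₂ = 3p₁ → 10p₁ + 2p₂ = 352.
Market 2: 9p₂ + 2p₁ = 364.
Eliminating p₂: 9×(1) − 2×(2) gives 86p₁ = 2440, so p₁ = 1220/43.
Back-substitute into (2): p₂ = (364 − 2×1220/43) / 9 = 1468/43.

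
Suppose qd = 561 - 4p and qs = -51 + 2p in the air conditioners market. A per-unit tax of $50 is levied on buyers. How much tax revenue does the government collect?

Pre-tax equilibrium: p* = 102, q* = 153.
Tax on buyers shifts demand to qd = 561 − 4(p + 50) = 361 - 4p.
361 - 4p = -51 + 2p gives seller price ps = 206/3; buyers pay pb = 206/3 + 50 = 356/3.
New quantity: q = 561 − 4(356/3) = 259/3.
Revenue = 50 × 259/3 = 12950/3.

Tax revenue = 12950/3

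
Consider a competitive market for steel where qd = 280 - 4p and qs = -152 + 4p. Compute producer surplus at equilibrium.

Equilibrium: 280 - 4p = -152 + 4p gives p* = 54, q* = 64.
Supply starts at p = 38 (where qs = 0).
PS = ½(54 − 38)(64) = 512.

Producer surplus = 512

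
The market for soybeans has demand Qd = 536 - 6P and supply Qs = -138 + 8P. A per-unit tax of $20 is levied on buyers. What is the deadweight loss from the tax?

Pre-tax equilibrium: P* = 337/7, Q* = 1730/7.
Tax on buyers shifts demand to Qd = 536 − 6(P + 20) = 416 - 6P.
416 - 6P = -138 + 8P gives seller price Ps = 277/7; buyers pay Pb = 277/7 + 20 = 417/7.
New quantity: Q = 536 − 6(417/7) = 1250/7.
DWL = ½ × 20 × (1730/7 − 1250/7) = 4800/7.

Deadweight loss = 4800/7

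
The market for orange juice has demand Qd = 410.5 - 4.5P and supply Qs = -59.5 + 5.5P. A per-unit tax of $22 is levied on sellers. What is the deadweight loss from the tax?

Pre-tax equilibrium: P* = 47, Q* = 199.
Tax on sellers shifts supply to Qs = -59.5 + 5.5(P − 22) = -180.5 + 5.5P.
410.5 - 4.5P = -180.5 + 5.5P gives buyer price Pb = 59.1; sellers receive Ps = 59.1 − 22 = 37.1.
New quantity: Q = 410.5 − 4.5(59.1) = 144.55.
DWL = ½ × 22 × (199 − 144.55) = 598.95.

Deadweight loss = 598.95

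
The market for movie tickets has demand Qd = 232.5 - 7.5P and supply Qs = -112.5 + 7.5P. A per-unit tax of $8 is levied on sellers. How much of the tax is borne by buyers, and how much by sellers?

Buyers bear $4, sellers bear $4

Pre-tax equilibrium: P* = 23, Q* = 60.
Tax on sellers shifts supply to Qs = -112.5 + 7.5(P − 8) = -172.5 + 7.5P.
232.5 - 7.5P = -172.5 + 7.5P gives buyer price Pb = 27; sellers receive Ps = 27 − 8 = 19.
New quantity: Q = 232.5 − 7.5(27) = 30.
Buyer burden = 27 − 23 = 4; seller burden = 23 − 19 = 4.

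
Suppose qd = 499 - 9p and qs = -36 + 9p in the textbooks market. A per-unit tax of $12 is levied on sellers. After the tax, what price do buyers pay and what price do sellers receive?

Buyers pay 643/18, sellers receive 427/18

Pre-tax equilibrium: p* = 535/18, q* = 231.5.
Tax on sellers shifts supply to qs = -36 + 9(p − 12) = -144 + 9p.
499 - 9p = -144 + 9p gives buyer price pb = 643/18; sellers receive ps = 643/18 − 12 = 427/18.
New quantity: q = 499 − 9(643/18) = 177.5.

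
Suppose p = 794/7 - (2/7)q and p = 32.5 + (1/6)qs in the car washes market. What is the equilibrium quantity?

Set the two price expressions equal: 794/7 - (2/7)q = 32.5 + (1/6)q.
1133/14 = (19/42)q, so q* = 3399/19.
p* = 794/7 − (2/7)(3399/19) = 1184/19.

q* = 3399/19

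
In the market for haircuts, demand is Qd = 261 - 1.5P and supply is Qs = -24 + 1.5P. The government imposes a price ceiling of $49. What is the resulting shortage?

Shortage = 138

Equilibrium price would be P* = 95, so the ceiling at 49 binds.
At P = 49: Qd = 261 − 1.5(49) = 187.5, Qs = -24 + 1.5(49) = 49.5.
Shortage = 187.5 − 49.5 = 138.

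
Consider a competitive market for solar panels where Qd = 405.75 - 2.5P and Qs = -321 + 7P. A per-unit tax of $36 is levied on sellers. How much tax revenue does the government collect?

Tax revenue = 101358/19

Pre-tax equilibrium: P* = 76.5, Q* = 214.5.
Tax on sellers shifts supply to Qs = -321 + 7(P − 36) = -573 + 7P.
405.75 - 2.5P = -573 + 7P gives buyer price Pb = 3915/38; sellers receive Ps = 3915/38 − 36 = 2547/38.
New quantity: Q = 405.75 − 2.5(3915/38) = 5631/38.
Revenue = 36 × 5631/38 = 101358/19.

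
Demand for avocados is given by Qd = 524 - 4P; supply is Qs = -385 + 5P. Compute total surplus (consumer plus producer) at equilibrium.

Equilibrium: 524 - 4P = -385 + 5P gives P* = 101, Q* = 120.
Demand choke price: P = 131; supply starts at P = 77.
CS = ½(131 − 101)(120) = 1800; PS = ½(101 − 77)(120) = 1440.

Total surplus = 3240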